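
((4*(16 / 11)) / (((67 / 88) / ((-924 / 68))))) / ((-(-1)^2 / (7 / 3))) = 242.29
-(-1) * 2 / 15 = 2 / 15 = 0.13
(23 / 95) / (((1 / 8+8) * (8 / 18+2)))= 828 / 67925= 0.01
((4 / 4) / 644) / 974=1 / 627256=0.00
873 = 873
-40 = -40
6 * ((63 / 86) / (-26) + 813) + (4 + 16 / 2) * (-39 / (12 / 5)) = 5235405 / 1118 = 4682.83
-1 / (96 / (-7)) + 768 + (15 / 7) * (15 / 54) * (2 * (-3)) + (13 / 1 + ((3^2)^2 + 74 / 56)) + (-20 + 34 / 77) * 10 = 4910051 / 7392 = 664.24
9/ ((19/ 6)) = 54/ 19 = 2.84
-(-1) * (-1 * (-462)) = 462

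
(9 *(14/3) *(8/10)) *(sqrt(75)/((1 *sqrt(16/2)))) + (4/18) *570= 42 *sqrt(6) + 380/3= 229.55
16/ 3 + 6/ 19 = 5.65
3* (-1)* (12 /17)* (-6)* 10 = 2160 /17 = 127.06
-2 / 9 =-0.22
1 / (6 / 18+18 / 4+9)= 6 / 83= 0.07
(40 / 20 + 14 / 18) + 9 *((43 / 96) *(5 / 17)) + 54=283789 / 4896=57.96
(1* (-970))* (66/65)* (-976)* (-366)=-4573793664/13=-351830281.85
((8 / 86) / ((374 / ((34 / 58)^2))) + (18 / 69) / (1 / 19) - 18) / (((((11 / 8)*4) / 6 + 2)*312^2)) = -59668559 / 1298825968440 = -0.00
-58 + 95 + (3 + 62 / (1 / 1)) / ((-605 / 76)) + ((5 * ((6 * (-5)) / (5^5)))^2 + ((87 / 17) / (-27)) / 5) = 8330591468 / 289265625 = 28.80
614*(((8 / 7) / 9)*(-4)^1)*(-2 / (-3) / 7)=-39296 / 1323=-29.70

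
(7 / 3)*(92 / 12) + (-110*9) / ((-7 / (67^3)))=2679799457 / 63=42536499.32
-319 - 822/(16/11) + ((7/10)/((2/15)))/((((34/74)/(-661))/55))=-416293.46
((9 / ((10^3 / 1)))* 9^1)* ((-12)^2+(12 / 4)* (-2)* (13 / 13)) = 5589 / 500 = 11.18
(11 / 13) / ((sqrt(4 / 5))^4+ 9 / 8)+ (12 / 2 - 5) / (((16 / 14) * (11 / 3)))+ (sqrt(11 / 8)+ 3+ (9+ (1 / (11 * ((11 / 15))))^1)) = 14.01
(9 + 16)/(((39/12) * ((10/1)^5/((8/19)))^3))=1/1741542968750000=0.00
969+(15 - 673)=311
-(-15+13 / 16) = 227 / 16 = 14.19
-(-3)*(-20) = -60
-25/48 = -0.52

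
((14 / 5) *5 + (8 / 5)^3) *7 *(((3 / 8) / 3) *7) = 55419 / 500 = 110.84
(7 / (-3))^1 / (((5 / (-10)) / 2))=28 / 3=9.33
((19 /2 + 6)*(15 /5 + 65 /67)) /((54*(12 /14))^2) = 202027 /7033392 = 0.03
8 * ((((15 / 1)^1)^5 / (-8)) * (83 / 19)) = -63028125 / 19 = -3317269.74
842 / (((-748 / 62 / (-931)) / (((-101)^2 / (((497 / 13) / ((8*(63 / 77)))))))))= 16573492150488 / 146047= 113480538.12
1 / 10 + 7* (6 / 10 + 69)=4873 / 10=487.30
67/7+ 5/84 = 809/84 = 9.63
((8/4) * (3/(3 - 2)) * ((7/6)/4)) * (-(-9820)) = 17185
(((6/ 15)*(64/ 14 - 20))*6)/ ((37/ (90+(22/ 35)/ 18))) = -4083984/ 45325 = -90.10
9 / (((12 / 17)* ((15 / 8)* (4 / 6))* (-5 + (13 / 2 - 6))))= -34 / 15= -2.27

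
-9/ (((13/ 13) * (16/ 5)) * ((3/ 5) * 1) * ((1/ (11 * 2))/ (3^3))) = -22275/ 8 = -2784.38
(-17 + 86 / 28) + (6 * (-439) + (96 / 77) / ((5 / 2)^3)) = -50971089 / 19250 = -2647.85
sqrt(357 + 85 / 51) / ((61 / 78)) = 52 * sqrt(807) / 61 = 24.22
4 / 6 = 2 / 3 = 0.67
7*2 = 14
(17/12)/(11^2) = 17/1452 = 0.01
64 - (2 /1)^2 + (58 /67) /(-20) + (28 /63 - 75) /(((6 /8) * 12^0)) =-713663 /18090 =-39.45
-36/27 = -4/3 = -1.33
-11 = -11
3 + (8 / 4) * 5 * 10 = 103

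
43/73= 0.59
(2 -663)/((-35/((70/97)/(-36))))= -661/1746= -0.38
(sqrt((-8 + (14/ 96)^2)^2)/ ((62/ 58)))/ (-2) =-3.73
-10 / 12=-5 / 6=-0.83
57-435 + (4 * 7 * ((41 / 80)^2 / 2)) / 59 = -71354633 / 188800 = -377.94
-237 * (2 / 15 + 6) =-7268 / 5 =-1453.60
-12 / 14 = -6 / 7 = -0.86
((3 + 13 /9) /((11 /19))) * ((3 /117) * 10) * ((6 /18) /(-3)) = -7600 /34749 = -0.22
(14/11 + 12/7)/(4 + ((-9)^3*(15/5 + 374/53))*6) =-1219/17949701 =-0.00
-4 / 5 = -0.80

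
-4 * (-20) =80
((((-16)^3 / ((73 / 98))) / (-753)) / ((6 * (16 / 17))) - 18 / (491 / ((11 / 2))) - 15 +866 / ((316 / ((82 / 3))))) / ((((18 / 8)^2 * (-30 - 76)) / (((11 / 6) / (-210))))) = 8584022067874 / 8650059936694785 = 0.00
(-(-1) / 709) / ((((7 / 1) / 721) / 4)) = 412 / 709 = 0.58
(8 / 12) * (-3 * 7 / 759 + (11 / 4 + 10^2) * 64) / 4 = 1663721 / 1518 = 1096.00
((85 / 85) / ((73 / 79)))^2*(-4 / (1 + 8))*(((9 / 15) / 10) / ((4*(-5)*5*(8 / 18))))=18723 / 26645000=0.00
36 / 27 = 4 / 3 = 1.33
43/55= 0.78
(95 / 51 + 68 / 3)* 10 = 4170 / 17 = 245.29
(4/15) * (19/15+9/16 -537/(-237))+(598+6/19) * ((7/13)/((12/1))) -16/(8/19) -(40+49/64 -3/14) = -50.61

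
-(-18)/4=9/2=4.50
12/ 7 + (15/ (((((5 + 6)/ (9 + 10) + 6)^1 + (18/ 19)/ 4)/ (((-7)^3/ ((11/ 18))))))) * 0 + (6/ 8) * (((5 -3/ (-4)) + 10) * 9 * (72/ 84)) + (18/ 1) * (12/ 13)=79683/ 728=109.45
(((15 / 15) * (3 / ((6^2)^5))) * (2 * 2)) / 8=1 / 40310784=0.00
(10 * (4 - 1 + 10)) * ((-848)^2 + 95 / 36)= 1682709535 / 18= 93483863.06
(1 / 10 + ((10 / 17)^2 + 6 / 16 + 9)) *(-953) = -108195043 / 11560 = -9359.43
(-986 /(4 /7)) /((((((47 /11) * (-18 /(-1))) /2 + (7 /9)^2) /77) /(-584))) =34567362522 /17401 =1986515.86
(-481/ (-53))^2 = 231361/ 2809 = 82.36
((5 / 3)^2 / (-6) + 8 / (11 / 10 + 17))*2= -205 / 4887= -0.04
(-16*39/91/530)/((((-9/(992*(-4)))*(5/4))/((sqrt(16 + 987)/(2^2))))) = -31744*sqrt(1003)/27825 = -36.13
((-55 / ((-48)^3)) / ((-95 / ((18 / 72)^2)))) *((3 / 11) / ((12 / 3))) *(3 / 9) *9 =-0.00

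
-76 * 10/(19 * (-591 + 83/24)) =960/14101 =0.07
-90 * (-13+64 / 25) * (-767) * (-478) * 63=108511763724 / 5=21702352744.80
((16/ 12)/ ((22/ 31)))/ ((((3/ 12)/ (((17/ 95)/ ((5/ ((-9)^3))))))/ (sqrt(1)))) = -1024488/ 5225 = -196.07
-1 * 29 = -29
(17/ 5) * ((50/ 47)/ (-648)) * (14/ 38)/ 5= -119/ 289332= -0.00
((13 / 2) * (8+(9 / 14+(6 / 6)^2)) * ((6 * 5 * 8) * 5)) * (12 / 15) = 421200 / 7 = 60171.43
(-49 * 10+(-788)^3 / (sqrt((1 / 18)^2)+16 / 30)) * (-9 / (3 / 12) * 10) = 15853454802000 / 53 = 299121788716.98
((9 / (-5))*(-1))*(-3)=-27 / 5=-5.40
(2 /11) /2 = 1 /11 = 0.09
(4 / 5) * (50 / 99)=40 / 99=0.40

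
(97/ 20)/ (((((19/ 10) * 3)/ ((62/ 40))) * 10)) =3007/ 22800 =0.13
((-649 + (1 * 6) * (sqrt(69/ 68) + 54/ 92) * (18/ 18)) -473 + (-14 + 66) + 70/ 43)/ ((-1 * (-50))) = -1053137/ 49450 + 3 * sqrt(1173)/ 850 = -21.18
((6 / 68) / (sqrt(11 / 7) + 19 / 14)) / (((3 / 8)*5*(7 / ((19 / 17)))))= 2888 / 76585 -304*sqrt(77) / 76585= 0.00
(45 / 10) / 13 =9 / 26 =0.35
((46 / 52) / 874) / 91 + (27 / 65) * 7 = 1307129 / 449540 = 2.91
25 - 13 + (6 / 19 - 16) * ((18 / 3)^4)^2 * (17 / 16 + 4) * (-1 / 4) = 633477900 / 19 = 33340942.11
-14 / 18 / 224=-1 / 288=-0.00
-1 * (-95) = 95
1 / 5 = 0.20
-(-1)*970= 970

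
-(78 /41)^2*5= -30420 /1681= -18.10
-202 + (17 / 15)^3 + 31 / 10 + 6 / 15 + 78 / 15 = -1294949 / 6750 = -191.84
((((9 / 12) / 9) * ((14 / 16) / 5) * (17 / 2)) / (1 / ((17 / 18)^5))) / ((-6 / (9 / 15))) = -0.01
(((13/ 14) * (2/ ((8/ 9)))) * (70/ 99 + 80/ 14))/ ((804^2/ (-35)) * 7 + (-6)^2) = -144625/ 1393284816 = -0.00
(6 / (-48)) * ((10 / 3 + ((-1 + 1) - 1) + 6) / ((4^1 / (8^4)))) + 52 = -3044 / 3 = -1014.67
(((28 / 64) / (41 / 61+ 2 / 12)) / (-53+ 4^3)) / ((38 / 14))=8967 / 513304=0.02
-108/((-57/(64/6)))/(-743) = -384/14117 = -0.03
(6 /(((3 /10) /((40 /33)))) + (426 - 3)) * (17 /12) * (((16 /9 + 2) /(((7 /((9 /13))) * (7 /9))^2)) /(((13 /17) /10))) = 29366941635 /58024967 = 506.11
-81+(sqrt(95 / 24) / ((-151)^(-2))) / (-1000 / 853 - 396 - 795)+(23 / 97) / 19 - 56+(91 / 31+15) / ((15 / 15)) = -6801800 / 57133 - 19449253 * sqrt(570) / 12203076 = -157.10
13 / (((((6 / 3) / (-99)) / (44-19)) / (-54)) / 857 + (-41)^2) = 744497325 / 96269231026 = 0.01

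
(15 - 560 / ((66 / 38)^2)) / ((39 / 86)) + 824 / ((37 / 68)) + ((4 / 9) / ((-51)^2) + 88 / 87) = 45006716241626 / 39510389061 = 1139.11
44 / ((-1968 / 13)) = -143 / 492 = -0.29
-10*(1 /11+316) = -34770 /11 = -3160.91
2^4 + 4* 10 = 56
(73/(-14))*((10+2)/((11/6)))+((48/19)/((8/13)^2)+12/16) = -39075/1463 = -26.71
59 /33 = 1.79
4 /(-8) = -1 /2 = -0.50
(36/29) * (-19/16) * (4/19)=-9/29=-0.31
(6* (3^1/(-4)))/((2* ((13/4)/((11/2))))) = -3.81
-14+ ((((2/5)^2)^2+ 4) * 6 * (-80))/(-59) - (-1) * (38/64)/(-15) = 13247431/708000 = 18.71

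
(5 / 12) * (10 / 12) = 25 / 72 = 0.35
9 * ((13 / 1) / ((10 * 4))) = 117 / 40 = 2.92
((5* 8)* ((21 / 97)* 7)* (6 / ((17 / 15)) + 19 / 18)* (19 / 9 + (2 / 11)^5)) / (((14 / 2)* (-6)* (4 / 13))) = -2705466104705 / 43022842038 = -62.88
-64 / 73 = -0.88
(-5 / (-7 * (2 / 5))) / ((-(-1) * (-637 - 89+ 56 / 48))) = -75 / 30443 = -0.00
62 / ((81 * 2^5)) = 0.02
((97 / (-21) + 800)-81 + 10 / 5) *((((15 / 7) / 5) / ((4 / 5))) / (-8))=-18805 / 392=-47.97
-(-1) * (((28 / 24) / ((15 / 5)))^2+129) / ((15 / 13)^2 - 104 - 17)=-7071805 / 6552576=-1.08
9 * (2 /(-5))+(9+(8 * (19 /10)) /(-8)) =3.50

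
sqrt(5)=2.24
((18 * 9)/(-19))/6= -27/19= -1.42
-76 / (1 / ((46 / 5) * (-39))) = 136344 / 5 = 27268.80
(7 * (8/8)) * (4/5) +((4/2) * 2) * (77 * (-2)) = -3052/5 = -610.40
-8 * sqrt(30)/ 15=-2.92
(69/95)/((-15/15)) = -69/95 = -0.73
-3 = -3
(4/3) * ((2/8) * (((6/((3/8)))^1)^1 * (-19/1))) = -101.33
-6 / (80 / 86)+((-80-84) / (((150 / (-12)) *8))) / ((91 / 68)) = -5.22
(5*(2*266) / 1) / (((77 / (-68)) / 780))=-20155200 / 11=-1832290.91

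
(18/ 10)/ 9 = 1/ 5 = 0.20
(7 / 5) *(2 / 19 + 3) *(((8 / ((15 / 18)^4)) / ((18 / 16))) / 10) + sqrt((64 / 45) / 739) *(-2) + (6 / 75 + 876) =261989354 / 296875- 16 *sqrt(3695) / 11085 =882.40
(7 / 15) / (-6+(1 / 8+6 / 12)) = -56 / 645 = -0.09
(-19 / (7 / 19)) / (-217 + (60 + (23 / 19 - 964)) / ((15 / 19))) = 0.04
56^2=3136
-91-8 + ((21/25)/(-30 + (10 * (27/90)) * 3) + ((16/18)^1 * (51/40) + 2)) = -7193/75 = -95.91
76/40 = 19/10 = 1.90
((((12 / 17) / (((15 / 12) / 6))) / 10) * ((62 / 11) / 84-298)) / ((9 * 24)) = -27529 / 58905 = -0.47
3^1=3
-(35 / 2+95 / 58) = -555 / 29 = -19.14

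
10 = 10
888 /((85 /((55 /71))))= 9768 /1207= 8.09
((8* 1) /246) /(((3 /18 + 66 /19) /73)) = 11096 /17015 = 0.65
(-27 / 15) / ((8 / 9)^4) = -59049 / 20480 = -2.88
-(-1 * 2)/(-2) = -1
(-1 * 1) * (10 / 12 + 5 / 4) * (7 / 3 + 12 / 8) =-575 / 72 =-7.99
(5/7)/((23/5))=25/161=0.16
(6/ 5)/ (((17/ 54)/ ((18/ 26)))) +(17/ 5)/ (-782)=26783/ 10166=2.63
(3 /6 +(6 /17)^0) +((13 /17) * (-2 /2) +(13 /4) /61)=3271 /4148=0.79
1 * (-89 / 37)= -89 / 37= -2.41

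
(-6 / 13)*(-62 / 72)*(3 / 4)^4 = 837 / 6656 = 0.13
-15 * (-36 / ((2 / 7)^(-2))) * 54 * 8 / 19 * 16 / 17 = 14929920 / 15827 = 943.32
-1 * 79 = -79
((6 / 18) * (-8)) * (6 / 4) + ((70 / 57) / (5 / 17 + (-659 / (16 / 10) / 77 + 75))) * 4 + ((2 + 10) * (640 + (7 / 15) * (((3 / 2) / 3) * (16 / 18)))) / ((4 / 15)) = 240528029104 / 8350101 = 28805.40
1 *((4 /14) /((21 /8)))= 16 /147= 0.11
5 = 5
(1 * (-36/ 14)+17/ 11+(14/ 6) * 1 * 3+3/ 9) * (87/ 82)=42253/ 6314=6.69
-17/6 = -2.83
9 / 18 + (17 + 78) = 191 / 2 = 95.50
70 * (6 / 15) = 28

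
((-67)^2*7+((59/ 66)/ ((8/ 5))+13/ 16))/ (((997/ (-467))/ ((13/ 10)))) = -25182611207/ 1316040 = -19135.14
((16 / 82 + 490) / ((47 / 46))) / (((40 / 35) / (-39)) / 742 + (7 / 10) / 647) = 605831026153080 / 1316335627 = 460240.54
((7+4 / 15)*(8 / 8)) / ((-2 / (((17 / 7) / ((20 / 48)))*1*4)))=-14824 / 175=-84.71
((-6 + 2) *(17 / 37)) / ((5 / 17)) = -1156 / 185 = -6.25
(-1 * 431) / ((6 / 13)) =-5603 / 6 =-933.83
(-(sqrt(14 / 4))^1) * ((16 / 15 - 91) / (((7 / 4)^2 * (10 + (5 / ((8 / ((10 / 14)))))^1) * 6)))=43168 * sqrt(14) / 184275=0.88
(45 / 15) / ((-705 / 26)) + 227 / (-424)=-64369 / 99640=-0.65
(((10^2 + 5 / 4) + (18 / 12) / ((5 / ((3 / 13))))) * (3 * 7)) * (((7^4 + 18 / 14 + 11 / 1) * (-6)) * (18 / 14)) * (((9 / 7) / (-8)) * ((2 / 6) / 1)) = 2122017.05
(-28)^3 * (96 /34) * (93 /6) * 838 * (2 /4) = -6843228672 /17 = -402542863.06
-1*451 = -451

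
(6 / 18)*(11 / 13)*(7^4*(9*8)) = 633864 / 13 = 48758.77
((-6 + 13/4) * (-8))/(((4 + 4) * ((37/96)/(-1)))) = -7.14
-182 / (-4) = 91 / 2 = 45.50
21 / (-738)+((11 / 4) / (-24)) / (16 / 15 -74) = -115763 / 4305984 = -0.03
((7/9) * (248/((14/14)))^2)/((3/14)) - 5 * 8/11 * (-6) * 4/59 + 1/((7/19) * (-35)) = 958391482423/4293135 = 223238.14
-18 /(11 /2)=-36 /11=-3.27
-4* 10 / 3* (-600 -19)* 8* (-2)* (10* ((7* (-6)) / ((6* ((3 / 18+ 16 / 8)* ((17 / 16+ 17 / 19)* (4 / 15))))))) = 1806489600 / 221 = 8174161.09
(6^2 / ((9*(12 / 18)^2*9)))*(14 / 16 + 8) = 71 / 8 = 8.88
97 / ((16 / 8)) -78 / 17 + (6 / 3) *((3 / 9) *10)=5159 / 102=50.58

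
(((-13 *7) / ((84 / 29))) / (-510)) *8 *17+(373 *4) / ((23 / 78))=5245591 / 1035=5068.20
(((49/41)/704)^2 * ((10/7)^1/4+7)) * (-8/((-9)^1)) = 35329/1874543616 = 0.00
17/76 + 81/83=7567/6308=1.20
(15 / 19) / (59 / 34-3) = -510 / 817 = -0.62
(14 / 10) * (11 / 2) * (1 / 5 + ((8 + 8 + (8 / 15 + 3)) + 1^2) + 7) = 213.55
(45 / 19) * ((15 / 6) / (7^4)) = 225 / 91238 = 0.00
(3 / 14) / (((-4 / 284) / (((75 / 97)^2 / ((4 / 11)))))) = -13179375 / 526904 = -25.01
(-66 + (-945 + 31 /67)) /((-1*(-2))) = -33853 /67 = -505.27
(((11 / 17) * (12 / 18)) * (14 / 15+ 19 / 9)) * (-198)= -66308 / 255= -260.03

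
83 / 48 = 1.73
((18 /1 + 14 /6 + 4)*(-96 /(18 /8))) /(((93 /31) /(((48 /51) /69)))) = -149504 /31671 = -4.72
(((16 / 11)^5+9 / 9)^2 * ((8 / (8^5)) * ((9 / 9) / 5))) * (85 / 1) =24874357145193 / 106239691165696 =0.23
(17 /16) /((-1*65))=-17 /1040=-0.02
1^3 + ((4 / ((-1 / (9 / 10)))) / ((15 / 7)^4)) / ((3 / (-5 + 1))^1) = 103583 / 84375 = 1.23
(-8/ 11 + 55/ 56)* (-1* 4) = -157/ 154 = -1.02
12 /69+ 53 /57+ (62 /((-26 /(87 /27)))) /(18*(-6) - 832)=53439883 /48061260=1.11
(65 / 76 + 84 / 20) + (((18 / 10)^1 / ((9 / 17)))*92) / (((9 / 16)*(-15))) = -1642489 / 51300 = -32.02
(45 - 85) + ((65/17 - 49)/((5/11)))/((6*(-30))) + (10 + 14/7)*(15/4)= 5.55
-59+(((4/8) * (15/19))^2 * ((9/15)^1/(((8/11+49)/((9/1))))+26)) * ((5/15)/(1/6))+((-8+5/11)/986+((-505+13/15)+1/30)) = -5942985511951/10708635410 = -554.97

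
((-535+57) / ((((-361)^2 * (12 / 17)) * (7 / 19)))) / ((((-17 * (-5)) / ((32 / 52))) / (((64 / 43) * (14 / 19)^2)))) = -1713152 / 20762090115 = -0.00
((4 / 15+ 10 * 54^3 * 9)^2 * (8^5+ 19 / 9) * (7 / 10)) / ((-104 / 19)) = -8521947249923049849571 / 10125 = -841673802461535787.61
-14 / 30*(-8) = 56 / 15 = 3.73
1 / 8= 0.12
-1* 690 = -690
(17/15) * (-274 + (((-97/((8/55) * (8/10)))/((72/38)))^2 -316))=870701203501/3981312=218697.05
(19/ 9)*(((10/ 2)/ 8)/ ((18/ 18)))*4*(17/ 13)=1615/ 234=6.90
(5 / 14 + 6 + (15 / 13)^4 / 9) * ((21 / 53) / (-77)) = -7862037 / 233114882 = -0.03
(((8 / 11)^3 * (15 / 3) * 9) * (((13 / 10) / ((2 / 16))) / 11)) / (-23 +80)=79872 / 278179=0.29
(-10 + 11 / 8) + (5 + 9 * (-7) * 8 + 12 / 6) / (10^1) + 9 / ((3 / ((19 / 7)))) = -14051 / 280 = -50.18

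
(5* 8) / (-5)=-8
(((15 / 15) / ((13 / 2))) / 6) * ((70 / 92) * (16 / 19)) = 280 / 17043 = 0.02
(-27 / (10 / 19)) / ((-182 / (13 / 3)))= 171 / 140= 1.22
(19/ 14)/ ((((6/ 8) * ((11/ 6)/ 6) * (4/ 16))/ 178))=324672/ 77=4216.52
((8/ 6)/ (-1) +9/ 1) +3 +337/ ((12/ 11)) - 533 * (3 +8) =-66521/ 12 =-5543.42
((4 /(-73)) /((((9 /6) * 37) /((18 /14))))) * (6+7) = -312 /18907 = -0.02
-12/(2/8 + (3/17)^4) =-4009008/83845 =-47.81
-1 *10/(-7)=10/7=1.43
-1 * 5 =-5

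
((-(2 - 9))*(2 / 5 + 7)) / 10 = 259 / 50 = 5.18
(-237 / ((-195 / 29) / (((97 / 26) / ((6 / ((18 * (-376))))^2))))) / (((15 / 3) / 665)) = 18803412264672 / 845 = 22252558893.10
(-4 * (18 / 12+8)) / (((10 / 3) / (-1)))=57 / 5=11.40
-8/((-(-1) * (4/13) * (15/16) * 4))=-104/15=-6.93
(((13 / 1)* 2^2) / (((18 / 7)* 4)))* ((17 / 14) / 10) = 0.61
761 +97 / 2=1619 / 2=809.50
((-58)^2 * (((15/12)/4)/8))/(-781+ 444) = -4205/10784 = -0.39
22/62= 11/31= 0.35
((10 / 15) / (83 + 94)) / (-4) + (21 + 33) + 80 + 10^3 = 1204307 / 1062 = 1134.00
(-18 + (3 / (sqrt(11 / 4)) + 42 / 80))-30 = -1899 / 40 + 6 * sqrt(11) / 11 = -45.67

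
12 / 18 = 2 / 3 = 0.67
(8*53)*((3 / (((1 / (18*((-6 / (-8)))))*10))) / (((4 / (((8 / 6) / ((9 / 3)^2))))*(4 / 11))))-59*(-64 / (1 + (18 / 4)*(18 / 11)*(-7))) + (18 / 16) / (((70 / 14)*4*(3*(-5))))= 11141263 / 111200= 100.19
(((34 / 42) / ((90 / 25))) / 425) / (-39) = -1 / 73710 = -0.00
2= 2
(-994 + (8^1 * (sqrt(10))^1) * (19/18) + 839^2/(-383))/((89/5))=-5423115/34087 + 380 * sqrt(10)/801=-157.60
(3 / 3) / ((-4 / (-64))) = 16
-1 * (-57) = 57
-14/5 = -2.80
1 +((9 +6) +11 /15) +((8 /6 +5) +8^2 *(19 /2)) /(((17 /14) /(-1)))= -489.19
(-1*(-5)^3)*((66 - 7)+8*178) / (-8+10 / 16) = -1483000 / 59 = -25135.59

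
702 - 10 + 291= 983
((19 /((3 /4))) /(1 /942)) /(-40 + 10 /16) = -190912 /315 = -606.07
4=4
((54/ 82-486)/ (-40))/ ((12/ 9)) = 59697/ 6560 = 9.10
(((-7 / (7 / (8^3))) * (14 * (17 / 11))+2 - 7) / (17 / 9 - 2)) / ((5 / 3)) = 3291597 / 55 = 59847.22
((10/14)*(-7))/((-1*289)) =5/289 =0.02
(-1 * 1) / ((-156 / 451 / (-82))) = -18491 / 78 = -237.06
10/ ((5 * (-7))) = -2/ 7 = -0.29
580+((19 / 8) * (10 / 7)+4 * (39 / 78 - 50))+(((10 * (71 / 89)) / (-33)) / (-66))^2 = 101367207009331 / 263023046748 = 385.39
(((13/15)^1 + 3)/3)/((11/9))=58/55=1.05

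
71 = 71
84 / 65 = 1.29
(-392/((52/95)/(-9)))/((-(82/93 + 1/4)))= -31169880/5473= -5695.21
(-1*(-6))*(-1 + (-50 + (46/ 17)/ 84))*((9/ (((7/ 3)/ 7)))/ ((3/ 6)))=-1965114/ 119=-16513.56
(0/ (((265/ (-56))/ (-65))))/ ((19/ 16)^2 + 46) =0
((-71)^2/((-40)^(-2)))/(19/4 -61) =-1290496/9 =-143388.44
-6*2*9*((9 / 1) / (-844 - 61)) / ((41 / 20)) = 0.52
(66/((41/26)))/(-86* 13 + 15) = -1716/45223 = -0.04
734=734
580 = 580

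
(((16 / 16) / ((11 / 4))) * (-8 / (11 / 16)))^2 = 17.90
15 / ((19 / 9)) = 135 / 19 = 7.11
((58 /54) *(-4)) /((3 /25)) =-2900 /81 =-35.80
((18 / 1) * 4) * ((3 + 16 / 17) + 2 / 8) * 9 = 46170 / 17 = 2715.88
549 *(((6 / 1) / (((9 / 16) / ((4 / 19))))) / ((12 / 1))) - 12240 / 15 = -13552 / 19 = -713.26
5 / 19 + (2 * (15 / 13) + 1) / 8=1337 / 1976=0.68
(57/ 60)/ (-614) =-19/ 12280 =-0.00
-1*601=-601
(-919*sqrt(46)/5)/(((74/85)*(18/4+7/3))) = -46869*sqrt(46)/1517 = -209.55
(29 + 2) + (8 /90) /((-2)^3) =2789 /90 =30.99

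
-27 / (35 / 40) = -216 / 7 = -30.86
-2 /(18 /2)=-2 /9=-0.22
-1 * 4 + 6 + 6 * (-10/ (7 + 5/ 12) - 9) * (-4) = 22282/ 89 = 250.36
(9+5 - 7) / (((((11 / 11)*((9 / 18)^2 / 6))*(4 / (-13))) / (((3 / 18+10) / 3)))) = -1850.33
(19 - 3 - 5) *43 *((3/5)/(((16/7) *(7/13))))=18447/80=230.59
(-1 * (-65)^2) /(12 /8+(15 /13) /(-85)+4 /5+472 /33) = -308129250 /1209869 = -254.68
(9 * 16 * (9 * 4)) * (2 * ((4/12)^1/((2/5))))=8640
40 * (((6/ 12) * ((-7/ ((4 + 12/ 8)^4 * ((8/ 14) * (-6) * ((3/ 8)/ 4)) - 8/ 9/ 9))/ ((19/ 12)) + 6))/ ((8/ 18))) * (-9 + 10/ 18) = -24404234280/ 10676873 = -2285.71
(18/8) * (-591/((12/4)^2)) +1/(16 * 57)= -134747/912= -147.75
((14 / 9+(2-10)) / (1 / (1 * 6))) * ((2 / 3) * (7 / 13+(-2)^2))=-13688 / 117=-116.99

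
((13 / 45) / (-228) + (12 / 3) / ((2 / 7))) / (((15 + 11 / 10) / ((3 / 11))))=13057 / 55062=0.24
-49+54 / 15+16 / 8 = -217 / 5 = -43.40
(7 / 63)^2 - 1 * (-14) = 1135 / 81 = 14.01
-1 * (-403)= 403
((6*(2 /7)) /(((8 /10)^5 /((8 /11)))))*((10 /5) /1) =9375 /1232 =7.61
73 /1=73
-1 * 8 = -8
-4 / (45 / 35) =-28 / 9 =-3.11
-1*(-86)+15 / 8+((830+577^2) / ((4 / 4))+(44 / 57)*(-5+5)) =2670775 / 8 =333846.88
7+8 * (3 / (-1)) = -17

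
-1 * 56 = -56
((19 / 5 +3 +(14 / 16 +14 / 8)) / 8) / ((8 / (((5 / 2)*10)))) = 1885 / 512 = 3.68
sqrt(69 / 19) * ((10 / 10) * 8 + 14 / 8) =18.58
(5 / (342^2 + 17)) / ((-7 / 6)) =-30 / 818867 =-0.00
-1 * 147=-147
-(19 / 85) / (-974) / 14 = 19 / 1159060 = 0.00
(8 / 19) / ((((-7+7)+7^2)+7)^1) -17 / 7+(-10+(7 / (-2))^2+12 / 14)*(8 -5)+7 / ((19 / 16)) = 6807 / 532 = 12.80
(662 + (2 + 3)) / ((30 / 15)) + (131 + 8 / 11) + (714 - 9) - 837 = 7331 / 22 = 333.23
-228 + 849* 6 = 4866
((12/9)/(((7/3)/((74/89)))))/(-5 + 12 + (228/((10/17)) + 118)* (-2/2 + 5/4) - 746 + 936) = 1480/1007391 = 0.00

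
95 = 95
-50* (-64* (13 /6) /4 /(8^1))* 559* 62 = 22527700 /3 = 7509233.33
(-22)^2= 484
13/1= 13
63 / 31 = 2.03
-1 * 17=-17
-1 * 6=-6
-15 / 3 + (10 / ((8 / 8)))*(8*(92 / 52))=1775 / 13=136.54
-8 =-8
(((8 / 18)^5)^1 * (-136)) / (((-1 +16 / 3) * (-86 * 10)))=34816 / 55013985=0.00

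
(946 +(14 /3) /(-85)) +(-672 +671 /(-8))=387743 /2040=190.07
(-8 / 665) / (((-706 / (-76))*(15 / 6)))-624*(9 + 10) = -732404432 / 61775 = -11856.00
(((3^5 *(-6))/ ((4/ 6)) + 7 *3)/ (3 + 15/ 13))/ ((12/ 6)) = -4693/ 18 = -260.72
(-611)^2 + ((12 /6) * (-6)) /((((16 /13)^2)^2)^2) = 400847924285341 /1073741824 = 373318.72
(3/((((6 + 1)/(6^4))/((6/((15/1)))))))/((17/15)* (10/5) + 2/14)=92.21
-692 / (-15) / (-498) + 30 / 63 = 0.38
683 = 683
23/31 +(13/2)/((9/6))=472/93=5.08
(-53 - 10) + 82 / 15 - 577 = -9518 / 15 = -634.53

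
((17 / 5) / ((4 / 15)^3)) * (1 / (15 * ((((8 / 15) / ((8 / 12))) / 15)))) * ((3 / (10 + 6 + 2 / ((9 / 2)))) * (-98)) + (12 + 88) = -74012725 / 18944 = -3906.92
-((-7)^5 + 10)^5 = 1337083751086682003757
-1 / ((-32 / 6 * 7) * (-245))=-3 / 27440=-0.00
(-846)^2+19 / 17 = 12167191 / 17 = 715717.12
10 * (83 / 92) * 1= 415 / 46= 9.02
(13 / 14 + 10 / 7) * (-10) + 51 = 192 / 7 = 27.43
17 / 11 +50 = 567 / 11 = 51.55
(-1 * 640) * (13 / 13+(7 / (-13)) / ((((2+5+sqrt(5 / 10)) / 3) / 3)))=-242560 / 1261 - 40320 * sqrt(2) / 1261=-237.57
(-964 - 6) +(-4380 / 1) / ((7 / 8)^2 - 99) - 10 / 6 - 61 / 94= -1644801151 / 1772934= -927.73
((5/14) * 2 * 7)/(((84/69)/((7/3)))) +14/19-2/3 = 2201/228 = 9.65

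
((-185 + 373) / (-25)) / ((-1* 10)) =94 / 125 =0.75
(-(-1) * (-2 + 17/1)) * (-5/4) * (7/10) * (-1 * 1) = 105/8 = 13.12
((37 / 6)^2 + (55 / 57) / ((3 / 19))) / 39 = 1589 / 1404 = 1.13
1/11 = 0.09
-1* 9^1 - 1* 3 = -12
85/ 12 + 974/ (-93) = -3.39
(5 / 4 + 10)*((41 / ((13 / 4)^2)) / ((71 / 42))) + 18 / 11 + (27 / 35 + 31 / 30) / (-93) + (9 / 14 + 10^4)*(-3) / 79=-5124824168771 / 14545847745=-352.32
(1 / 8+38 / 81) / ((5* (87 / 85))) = 6545 / 56376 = 0.12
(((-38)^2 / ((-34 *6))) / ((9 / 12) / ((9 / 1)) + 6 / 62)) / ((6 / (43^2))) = -41384318 / 3417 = -12111.30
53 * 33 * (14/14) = 1749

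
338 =338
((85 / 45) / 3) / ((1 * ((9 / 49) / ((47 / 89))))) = 39151 / 21627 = 1.81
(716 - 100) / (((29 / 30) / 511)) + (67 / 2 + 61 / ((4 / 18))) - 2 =325936.34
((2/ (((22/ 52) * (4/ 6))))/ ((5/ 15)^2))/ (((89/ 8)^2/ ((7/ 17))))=314496/ 1481227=0.21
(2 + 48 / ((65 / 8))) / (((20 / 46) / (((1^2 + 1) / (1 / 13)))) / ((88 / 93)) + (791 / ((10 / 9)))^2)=0.00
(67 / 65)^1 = 67 / 65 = 1.03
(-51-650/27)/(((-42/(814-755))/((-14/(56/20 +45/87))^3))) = -71460465086500/9014055921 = -7927.67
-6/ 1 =-6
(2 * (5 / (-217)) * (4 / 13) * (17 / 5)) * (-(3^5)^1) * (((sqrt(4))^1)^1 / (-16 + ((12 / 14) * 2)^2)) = -28917 / 16120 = -1.79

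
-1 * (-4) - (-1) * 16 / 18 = 44 / 9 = 4.89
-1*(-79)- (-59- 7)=145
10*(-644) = -6440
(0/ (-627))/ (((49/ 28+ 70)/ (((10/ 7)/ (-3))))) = 0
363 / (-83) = -363 / 83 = -4.37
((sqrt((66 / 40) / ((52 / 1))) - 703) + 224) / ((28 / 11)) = -5269 / 28 + 11 * sqrt(2145) / 7280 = -188.11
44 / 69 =0.64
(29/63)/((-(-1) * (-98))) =-29/6174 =-0.00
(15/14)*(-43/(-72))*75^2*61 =24590625/112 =219559.15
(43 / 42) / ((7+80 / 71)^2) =216763 / 13983018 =0.02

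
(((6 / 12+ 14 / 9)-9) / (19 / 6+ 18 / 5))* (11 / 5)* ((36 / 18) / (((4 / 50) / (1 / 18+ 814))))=-503696875 / 10962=-45949.36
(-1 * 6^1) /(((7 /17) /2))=-204 /7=-29.14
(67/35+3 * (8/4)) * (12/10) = 1662/175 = 9.50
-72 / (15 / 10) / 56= -6 / 7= -0.86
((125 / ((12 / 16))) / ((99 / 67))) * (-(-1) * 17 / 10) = 56950 / 297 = 191.75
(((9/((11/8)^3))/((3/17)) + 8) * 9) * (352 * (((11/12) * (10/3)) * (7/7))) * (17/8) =6249200/11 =568109.09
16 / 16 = 1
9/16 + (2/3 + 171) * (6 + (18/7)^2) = 2165.66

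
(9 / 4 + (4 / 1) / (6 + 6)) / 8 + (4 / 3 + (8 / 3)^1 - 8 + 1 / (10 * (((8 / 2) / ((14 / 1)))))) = -1597 / 480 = -3.33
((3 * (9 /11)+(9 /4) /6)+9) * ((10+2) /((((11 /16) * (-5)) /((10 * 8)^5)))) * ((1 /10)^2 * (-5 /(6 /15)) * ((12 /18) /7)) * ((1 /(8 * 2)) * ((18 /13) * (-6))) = -9210101760000 /11011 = -836445532.65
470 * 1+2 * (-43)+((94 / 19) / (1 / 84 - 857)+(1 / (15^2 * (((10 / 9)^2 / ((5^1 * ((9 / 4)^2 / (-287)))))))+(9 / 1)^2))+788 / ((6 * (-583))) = 2552737650694626187 / 5492491193112000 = 464.77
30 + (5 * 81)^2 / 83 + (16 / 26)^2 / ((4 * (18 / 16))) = 2006.29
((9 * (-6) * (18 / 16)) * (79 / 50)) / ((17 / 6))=-57591 / 1700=-33.88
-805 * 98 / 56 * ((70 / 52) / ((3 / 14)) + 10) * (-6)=3578225 / 26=137624.04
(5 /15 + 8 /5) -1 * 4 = -31 /15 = -2.07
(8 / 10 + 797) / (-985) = -3989 / 4925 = -0.81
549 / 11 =49.91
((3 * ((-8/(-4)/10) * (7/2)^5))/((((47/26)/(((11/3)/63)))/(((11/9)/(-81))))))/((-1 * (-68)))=-3776773/1677516480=-0.00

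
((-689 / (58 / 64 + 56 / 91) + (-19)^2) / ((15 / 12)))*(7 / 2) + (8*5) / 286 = -116274922 / 452595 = -256.91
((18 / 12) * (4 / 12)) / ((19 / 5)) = 0.13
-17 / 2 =-8.50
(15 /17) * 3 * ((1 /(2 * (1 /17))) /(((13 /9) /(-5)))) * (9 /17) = -18225 /442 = -41.23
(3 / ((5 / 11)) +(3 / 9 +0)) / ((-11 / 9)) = -312 / 55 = -5.67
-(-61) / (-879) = -61 / 879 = -0.07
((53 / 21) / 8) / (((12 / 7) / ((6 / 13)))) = 53 / 624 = 0.08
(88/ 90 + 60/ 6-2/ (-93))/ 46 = 7672/ 32085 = 0.24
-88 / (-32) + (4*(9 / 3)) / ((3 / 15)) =62.75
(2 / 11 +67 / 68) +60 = 45753 / 748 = 61.17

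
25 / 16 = 1.56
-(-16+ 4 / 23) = 364 / 23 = 15.83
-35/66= -0.53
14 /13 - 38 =-480 /13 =-36.92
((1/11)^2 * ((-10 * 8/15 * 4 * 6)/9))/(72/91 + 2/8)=-46592/412731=-0.11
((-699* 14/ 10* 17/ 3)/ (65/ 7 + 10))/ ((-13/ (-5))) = -194089/ 1755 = -110.59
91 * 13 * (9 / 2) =10647 / 2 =5323.50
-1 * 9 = -9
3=3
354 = 354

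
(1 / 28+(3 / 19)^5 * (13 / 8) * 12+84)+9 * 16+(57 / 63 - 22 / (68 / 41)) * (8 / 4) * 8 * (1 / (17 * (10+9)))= 13670488845131 / 60109779324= 227.43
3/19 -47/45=-758/855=-0.89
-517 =-517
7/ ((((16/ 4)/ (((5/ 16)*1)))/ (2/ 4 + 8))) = 4.65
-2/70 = -1/35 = -0.03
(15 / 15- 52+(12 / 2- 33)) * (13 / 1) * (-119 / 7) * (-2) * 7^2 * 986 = -1665673464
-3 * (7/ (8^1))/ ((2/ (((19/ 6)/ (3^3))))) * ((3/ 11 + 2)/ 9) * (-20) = 0.78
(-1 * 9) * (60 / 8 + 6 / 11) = -1593 / 22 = -72.41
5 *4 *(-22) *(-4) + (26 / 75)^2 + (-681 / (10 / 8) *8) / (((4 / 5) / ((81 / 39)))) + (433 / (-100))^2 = -11157363179 / 1170000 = -9536.21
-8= -8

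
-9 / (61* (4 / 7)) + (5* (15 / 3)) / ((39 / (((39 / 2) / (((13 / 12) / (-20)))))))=-732819 / 3172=-231.03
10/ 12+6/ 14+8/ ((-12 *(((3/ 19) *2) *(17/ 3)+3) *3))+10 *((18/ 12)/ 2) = 7138/ 819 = 8.72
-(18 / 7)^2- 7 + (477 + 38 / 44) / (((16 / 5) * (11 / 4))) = 1930029 / 47432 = 40.69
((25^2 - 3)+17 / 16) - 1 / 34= 169465 / 272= 623.03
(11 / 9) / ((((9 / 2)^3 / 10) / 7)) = 6160 / 6561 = 0.94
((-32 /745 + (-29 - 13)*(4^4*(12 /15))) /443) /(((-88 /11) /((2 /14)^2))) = 801028 /16171715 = 0.05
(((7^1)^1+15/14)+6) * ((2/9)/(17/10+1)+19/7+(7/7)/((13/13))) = 636113/11907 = 53.42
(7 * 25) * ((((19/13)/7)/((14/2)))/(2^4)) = 475/1456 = 0.33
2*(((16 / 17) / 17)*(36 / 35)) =1152 / 10115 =0.11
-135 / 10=-27 / 2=-13.50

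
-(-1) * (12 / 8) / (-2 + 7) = 3 / 10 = 0.30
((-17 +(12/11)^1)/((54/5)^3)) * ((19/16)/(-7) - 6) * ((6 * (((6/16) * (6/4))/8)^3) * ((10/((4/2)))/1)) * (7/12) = 75578125/159450660864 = 0.00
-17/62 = -0.27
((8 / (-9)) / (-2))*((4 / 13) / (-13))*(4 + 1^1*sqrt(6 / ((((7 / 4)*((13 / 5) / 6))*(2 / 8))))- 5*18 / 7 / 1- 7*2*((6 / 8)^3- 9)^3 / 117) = -0.76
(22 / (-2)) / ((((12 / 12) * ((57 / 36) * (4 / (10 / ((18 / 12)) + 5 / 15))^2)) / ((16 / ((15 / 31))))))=-66836 / 95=-703.54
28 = 28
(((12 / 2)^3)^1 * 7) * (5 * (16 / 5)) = 24192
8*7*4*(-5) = -1120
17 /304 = 0.06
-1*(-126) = 126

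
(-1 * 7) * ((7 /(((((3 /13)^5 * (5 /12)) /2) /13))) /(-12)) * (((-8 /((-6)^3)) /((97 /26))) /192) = 3074677333 /152740080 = 20.13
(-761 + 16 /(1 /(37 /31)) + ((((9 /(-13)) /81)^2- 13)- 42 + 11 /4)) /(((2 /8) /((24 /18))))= -5392096604 /1273077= -4235.48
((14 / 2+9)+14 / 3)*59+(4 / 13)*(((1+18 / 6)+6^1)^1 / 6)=15858 / 13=1219.85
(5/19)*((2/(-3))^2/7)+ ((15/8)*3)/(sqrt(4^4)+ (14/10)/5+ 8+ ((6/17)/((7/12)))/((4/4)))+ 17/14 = 147564197/101277144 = 1.46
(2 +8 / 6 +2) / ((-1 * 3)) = -16 / 9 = -1.78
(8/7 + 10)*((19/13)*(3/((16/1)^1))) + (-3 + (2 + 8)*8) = 4483/56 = 80.05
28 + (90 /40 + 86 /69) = 8693 /276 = 31.50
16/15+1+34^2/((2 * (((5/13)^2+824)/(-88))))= -2443579/40965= -59.65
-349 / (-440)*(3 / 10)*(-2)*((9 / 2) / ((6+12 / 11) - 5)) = -9423 / 9200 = -1.02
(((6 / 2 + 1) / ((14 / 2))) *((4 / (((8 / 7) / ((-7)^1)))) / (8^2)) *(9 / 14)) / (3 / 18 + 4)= -27 / 800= -0.03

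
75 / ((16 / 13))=975 / 16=60.94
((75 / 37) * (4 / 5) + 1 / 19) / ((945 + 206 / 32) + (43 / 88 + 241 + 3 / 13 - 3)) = 2692976 / 1914324537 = 0.00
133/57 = 7/3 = 2.33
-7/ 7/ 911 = -1/ 911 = -0.00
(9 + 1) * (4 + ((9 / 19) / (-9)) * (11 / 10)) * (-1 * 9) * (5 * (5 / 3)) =-56175 / 19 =-2956.58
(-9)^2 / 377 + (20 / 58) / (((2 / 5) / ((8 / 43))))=6083 / 16211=0.38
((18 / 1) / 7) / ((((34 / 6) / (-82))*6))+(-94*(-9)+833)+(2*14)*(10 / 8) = 203228 / 119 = 1707.80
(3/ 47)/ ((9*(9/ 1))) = 1/ 1269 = 0.00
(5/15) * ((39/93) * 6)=26/31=0.84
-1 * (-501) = 501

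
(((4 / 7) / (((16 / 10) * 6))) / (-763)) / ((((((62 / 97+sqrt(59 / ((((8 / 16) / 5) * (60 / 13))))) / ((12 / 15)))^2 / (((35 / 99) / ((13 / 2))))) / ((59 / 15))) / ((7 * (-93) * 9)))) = 1993433470860592 / 4033014832126987135- 3311849371328 * sqrt(4602) / 4033014832126987135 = 0.00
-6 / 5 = -1.20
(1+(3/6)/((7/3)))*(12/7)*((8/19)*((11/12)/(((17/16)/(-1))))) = -704/931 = -0.76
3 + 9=12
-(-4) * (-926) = -3704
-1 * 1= -1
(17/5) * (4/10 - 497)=-42211/25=-1688.44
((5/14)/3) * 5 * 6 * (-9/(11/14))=-450/11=-40.91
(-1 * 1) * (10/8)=-5/4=-1.25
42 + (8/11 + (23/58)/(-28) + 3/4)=776425/17864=43.46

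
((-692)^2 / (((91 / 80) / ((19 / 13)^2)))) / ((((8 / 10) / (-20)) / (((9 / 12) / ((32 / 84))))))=-97239321000 / 2197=-44260045.97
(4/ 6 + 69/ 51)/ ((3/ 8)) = 824/ 153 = 5.39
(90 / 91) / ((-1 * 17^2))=-90 / 26299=-0.00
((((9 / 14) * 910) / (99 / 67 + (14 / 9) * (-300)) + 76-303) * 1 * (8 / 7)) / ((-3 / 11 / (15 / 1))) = 9390817040 / 654521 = 14347.62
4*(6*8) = 192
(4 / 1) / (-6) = -2 / 3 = -0.67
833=833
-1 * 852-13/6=-5125/6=-854.17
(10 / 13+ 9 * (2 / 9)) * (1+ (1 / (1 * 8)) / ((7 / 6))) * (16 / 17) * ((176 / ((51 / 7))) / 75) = 87296 / 93925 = 0.93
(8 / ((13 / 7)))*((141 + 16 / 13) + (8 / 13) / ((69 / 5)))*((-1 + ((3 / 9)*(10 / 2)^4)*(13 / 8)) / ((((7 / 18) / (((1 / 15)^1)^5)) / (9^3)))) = 477165102 / 934375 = 510.68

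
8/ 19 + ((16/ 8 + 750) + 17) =14619/ 19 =769.42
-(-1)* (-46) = -46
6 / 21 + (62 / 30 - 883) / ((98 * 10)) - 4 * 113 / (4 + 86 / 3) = -106207 / 7350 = -14.45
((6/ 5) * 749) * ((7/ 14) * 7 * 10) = 31458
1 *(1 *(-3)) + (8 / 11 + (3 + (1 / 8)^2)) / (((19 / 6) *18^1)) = -117749 / 40128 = -2.93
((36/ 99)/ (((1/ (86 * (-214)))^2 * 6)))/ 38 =338707216/ 627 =540202.90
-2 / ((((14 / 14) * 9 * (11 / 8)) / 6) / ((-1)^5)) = 32 / 33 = 0.97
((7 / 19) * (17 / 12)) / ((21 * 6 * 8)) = 17 / 32832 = 0.00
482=482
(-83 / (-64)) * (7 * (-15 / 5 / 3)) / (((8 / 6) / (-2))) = 1743 / 128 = 13.62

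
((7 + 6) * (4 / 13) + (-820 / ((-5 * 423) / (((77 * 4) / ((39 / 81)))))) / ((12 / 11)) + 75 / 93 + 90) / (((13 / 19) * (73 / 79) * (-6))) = -3052972459 / 35950018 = -84.92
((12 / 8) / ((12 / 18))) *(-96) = -216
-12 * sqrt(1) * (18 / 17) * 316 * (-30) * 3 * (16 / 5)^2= 314523648 / 85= 3700278.21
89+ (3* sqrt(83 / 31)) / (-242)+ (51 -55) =84.98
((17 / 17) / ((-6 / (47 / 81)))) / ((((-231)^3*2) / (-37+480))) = 20821 / 11981252052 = 0.00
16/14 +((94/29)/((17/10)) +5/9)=111971/31059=3.61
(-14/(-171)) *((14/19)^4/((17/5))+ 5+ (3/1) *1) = 83606768/126281049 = 0.66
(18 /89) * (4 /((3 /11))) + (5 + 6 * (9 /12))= 2219 /178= 12.47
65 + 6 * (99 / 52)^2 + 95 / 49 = 5875307 / 66248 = 88.69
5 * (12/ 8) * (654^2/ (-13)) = -3207870/ 13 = -246759.23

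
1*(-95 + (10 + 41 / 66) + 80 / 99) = -16547 / 198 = -83.57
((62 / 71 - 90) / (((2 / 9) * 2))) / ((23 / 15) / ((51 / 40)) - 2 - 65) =2178414 / 714757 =3.05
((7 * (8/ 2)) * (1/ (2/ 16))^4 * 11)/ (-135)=-1261568/ 135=-9344.95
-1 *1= -1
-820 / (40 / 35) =-717.50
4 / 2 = 2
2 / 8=1 / 4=0.25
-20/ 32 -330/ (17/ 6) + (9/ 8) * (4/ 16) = -63547/ 544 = -116.81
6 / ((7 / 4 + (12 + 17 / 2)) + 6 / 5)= 120 / 469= 0.26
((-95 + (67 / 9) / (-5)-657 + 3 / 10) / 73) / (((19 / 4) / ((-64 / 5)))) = 8676736 / 312075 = 27.80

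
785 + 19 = 804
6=6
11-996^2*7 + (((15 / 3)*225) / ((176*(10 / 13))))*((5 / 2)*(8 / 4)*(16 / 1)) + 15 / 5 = -152755531 / 22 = -6943433.23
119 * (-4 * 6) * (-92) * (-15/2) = -1970640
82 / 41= 2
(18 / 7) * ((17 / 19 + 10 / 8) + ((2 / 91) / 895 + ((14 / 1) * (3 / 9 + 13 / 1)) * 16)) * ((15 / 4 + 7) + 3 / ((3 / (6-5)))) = 7825586610801 / 86657480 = 90304.80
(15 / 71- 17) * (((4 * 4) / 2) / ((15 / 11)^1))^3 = -812314624 / 239625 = -3389.94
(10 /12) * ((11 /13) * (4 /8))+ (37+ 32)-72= -413 /156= -2.65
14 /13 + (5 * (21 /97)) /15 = 1449 /1261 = 1.15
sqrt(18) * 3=9 * sqrt(2)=12.73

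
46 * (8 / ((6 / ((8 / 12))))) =368 / 9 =40.89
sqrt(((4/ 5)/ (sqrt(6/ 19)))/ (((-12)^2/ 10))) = 3^(3/ 4)* 38^(1/ 4)/ 18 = 0.31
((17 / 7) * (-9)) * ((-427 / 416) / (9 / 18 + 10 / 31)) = 5673 / 208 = 27.27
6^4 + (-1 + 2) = 1297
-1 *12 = -12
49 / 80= 0.61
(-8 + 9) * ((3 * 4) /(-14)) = -6 /7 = -0.86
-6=-6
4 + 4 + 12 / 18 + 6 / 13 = 356 / 39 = 9.13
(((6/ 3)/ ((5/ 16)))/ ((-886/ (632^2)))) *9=-57517056/ 2215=-25967.07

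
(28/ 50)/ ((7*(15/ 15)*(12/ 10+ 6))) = 1/ 90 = 0.01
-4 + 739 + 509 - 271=973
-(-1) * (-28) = -28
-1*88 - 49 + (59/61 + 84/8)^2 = -81907/14884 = -5.50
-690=-690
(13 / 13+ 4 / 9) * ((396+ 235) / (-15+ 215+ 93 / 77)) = 631631 / 139437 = 4.53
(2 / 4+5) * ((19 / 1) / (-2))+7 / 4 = -101 / 2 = -50.50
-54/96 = -0.56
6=6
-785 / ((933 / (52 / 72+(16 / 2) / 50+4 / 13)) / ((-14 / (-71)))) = -7650139 / 38752155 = -0.20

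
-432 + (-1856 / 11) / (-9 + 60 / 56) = -501488 / 1221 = -410.72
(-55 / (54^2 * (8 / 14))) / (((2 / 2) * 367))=-0.00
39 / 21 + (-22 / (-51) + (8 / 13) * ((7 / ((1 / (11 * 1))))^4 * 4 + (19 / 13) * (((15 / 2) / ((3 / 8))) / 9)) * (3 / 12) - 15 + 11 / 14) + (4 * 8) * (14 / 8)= 7830988773151 / 361998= 21632685.19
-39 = -39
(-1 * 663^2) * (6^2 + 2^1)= -16703622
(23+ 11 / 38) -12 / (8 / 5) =300 / 19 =15.79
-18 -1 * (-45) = 27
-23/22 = -1.05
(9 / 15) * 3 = 1.80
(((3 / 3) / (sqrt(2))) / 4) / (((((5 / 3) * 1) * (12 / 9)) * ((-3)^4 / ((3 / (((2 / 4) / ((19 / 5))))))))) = 19 * sqrt(2) / 1200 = 0.02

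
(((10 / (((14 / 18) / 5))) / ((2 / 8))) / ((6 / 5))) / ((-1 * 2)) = -750 / 7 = -107.14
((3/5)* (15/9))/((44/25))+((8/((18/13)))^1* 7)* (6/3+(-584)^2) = 1820795051/132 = 13793901.90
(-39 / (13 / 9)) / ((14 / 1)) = -27 / 14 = -1.93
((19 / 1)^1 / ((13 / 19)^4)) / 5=2476099 / 142805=17.34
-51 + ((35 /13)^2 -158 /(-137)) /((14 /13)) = -1077107 /24934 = -43.20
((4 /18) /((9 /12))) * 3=8 /9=0.89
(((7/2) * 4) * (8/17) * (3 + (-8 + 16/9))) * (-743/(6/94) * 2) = 226846816/459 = 494219.64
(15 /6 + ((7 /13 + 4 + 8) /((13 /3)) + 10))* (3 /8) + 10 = 42649 /2704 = 15.77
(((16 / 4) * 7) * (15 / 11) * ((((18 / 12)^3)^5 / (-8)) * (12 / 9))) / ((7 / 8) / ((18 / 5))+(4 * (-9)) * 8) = 4519905705 / 466746368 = 9.68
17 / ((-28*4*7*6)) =-17 / 4704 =-0.00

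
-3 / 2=-1.50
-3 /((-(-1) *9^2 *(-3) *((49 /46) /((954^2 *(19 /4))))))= 50103.39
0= 0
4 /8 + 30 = 61 /2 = 30.50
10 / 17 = 0.59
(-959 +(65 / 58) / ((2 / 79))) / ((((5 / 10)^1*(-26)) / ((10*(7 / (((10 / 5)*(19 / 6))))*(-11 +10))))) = -11141445 / 14326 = -777.71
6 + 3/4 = 27/4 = 6.75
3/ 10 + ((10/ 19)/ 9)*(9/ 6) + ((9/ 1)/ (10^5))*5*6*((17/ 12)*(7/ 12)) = 3556349/ 9120000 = 0.39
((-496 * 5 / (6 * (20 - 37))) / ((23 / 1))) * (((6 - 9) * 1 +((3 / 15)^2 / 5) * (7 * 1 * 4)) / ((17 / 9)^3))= -20911608 / 48024575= -0.44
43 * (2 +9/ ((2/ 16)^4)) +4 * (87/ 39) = 20608210/ 13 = 1585246.92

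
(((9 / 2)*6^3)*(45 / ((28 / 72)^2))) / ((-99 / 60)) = -94478400 / 539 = -175284.60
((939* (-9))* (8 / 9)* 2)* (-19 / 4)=71364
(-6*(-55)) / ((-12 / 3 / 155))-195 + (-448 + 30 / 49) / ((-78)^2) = -967578223 / 74529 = -12982.57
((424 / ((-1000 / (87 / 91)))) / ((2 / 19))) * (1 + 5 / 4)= -788481 / 91000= -8.66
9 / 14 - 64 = -63.36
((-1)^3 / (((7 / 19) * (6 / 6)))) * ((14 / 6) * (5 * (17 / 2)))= -1615 / 6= -269.17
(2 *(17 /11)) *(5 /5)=34 /11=3.09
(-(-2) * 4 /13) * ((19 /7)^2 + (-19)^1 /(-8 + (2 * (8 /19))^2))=6.14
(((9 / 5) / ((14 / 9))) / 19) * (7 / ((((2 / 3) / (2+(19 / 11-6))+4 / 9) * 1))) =3645 / 1292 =2.82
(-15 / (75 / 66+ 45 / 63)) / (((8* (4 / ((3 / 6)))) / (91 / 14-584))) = 88935 / 1216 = 73.14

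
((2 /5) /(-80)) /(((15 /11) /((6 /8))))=-11 /4000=-0.00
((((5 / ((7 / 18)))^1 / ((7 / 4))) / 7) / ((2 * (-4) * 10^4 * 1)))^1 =-0.00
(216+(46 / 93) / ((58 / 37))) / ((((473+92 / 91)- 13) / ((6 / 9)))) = 53089673 / 169716816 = 0.31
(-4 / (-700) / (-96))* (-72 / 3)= 0.00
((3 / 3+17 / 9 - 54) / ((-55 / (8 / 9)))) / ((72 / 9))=92 / 891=0.10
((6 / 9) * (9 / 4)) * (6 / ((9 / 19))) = 19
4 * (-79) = -316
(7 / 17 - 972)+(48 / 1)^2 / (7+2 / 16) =-209375 / 323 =-648.22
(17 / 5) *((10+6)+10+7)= 561 / 5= 112.20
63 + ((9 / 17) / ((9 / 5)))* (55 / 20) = 4339 / 68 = 63.81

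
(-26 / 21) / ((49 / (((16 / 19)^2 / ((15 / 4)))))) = -26624 / 5572035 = -0.00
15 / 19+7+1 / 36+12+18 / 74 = 507691 / 25308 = 20.06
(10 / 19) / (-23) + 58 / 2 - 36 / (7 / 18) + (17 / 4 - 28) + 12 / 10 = -5270309 / 61180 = -86.14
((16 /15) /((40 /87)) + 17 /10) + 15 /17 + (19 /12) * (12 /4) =16409 /1700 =9.65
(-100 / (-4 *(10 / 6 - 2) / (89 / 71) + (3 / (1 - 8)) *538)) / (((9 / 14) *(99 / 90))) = 174440 / 283107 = 0.62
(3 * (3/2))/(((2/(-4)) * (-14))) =9/14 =0.64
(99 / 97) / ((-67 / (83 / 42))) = -2739 / 90986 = -0.03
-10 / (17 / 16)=-160 / 17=-9.41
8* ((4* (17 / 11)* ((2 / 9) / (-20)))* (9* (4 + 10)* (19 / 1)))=-72352 / 55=-1315.49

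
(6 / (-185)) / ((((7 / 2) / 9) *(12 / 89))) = -801 / 1295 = -0.62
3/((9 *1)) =1/3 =0.33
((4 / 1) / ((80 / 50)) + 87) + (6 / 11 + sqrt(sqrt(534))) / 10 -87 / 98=534^(1 / 4) / 10 + 238957 / 2695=89.15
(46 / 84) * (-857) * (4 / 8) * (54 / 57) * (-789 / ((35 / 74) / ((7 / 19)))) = 1726269669 / 12635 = 136626.01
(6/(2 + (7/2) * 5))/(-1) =-0.31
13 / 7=1.86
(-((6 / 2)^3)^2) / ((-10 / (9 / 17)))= 6561 / 170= 38.59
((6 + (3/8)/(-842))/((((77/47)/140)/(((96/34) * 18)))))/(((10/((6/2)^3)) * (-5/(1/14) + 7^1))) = -615409164/551089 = -1116.71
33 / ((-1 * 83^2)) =-0.00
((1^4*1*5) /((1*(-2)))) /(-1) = 2.50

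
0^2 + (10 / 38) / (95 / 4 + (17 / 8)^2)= 0.01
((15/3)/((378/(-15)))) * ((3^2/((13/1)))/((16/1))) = -0.01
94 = 94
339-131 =208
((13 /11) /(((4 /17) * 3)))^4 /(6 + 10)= 2385443281 /4857532416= 0.49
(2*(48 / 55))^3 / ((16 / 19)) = 1050624 / 166375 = 6.31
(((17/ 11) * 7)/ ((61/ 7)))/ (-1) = -833/ 671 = -1.24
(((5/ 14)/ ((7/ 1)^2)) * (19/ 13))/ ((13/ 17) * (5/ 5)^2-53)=-1615/ 7919184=-0.00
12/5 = 2.40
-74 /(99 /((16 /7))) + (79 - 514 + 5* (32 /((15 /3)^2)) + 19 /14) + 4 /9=-428.51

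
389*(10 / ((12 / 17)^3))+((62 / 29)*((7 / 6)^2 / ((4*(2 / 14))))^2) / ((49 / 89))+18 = 3337449635 / 300672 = 11099.97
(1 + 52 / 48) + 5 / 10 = 31 / 12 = 2.58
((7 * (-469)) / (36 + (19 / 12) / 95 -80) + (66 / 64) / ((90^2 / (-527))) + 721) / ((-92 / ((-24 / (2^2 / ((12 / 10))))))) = 25914099331 / 416208000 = 62.26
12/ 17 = 0.71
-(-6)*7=42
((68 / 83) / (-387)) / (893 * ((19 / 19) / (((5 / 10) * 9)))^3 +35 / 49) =-38556 / 191487557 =-0.00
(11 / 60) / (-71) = -11 / 4260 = -0.00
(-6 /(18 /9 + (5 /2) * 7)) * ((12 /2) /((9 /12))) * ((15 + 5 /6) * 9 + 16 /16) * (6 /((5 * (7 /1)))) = -60.55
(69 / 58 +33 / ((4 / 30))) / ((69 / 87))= 7212 / 23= 313.57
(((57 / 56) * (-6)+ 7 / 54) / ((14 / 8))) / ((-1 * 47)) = 4519 / 62181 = 0.07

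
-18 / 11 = -1.64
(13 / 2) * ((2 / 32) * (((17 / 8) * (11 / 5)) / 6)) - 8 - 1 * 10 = -135809 / 7680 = -17.68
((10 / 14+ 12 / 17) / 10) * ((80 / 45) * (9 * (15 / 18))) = 1.89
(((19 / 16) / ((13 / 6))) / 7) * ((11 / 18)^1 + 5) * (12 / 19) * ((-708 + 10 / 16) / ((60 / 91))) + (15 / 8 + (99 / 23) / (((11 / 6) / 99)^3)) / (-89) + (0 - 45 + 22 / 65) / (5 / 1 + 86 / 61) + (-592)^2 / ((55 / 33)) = 35152983689215 / 173716608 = 202358.22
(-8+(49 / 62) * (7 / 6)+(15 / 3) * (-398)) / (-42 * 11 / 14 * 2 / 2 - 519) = 742913 / 205344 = 3.62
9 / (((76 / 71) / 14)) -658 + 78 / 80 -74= -613.31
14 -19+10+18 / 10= 34 / 5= 6.80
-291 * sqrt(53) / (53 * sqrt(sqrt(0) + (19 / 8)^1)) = -582 * sqrt(2014) / 1007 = -25.94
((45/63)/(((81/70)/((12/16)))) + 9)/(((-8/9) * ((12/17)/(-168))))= 60809/24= 2533.71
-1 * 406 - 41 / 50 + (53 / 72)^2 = -52653647 / 129600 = -406.28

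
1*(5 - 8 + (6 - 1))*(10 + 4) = 28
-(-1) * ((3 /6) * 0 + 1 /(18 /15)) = 5 /6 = 0.83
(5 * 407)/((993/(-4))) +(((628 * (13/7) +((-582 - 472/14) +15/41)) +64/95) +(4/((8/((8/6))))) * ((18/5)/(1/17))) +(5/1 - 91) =2697741367/5414829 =498.21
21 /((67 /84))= 1764 /67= 26.33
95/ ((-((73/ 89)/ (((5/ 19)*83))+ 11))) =-3508825/ 407672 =-8.61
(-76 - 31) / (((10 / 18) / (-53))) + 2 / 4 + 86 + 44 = 103383 / 10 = 10338.30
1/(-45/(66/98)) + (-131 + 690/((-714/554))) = -8326582/12495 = -666.39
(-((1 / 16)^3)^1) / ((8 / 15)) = -15 / 32768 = -0.00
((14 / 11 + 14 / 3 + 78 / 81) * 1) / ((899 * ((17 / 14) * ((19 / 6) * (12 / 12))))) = 0.00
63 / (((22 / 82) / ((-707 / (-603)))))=202909 / 737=275.32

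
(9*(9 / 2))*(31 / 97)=2511 / 194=12.94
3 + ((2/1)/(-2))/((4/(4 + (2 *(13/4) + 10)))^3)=-131.61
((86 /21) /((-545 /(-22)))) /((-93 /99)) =-20812 /118265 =-0.18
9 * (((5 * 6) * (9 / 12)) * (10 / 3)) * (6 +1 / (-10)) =7965 / 2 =3982.50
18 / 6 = 3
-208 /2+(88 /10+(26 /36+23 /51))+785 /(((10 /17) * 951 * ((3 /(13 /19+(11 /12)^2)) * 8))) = -997232719141 /10615898880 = -93.94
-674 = -674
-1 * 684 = -684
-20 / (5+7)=-5 / 3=-1.67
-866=-866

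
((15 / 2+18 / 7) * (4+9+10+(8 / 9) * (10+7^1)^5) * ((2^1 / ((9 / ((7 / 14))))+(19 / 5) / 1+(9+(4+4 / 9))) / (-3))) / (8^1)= -416957125541 / 45360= -9192176.49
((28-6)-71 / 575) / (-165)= -4193 / 31625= -0.13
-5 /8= -0.62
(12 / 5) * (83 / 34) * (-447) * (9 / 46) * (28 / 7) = -4006908 / 1955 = -2049.57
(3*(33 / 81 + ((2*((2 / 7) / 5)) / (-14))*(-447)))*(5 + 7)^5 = 741878784 / 245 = 3028076.67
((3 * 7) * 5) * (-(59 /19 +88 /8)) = -28140 /19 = -1481.05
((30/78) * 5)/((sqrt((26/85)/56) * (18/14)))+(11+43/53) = 626/53+350 * sqrt(7735)/1521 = 32.05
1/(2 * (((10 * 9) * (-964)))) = -0.00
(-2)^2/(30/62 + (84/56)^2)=496/339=1.46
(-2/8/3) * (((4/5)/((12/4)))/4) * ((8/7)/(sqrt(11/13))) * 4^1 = -8 * sqrt(143)/3465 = -0.03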